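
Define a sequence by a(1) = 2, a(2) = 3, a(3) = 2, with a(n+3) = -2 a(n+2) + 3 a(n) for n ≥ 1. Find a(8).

a(4) = -2*2 + 3*2 = 2
a(5) = -2*2 + 3*3 = 5
a(6) = -2*5 + 3*2 = -4
a(7) = -2*(-4) + 3*2 = 14
a(8) = -2*14 + 3*5 = -13

-13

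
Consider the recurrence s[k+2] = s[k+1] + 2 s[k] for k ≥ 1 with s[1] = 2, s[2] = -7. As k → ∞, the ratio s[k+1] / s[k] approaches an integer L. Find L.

2

The characteristic equation is r^2 - r - 2 = 0, which factors as (r - 2)(r + 1) = 0.
So the roots are 2 and -1. Since |2| > |-1| and the coefficient of 2^k is non-zero, the ratio tends to 2.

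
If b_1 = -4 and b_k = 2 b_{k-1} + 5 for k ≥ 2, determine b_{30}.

The fixed point is 5/(1 - 2) = -5, so b_k + 5 = 2(b_{k-1} + 5).
Hence b_k = 1·2^{k-1} - 5.
b_{30} = 1·2^{29} - 5 = 1·536870912 - 5 = 536870907.

536870907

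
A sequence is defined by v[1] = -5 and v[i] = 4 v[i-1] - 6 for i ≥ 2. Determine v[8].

v[2] = 4(-5) - 6 = -26
v[3] = 4(-26) - 6 = -110
v[4] = 4(-110) - 6 = -446
v[5] = 4(-446) - 6 = -1790
v[6] = 4(-1790) - 6 = -7166
v[7] = 4(-7166) - 6 = -28670
v[8] = 4(-28670) - 6 = -114686

-114686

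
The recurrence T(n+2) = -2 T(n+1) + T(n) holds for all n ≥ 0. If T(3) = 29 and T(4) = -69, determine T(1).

Rearranging, T(n-2) = T(n) + 2 T(n-1).
T(2) = -69 + 2*29 = -11
T(1) = 29 + 2*(-11) = 7

7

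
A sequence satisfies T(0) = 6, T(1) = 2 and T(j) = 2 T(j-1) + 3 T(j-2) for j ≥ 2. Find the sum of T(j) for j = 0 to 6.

2190

T(2) = 2(2) + 3(6) = 22
T(3) = 2(22) + 3(2) = 50
T(4) = 2(50) + 3(22) = 166
T(5) = 2(166) + 3(50) = 482
T(6) = 2(482) + 3(166) = 1462
Sum = 6 + 2 + 22 + 50 + 166 + 482 + 1462 = 2190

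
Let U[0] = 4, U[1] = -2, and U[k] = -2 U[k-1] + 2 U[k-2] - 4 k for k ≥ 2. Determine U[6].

352

U[2] = -2(-2) + 2(4) - 8 = 4
U[3] = -2(4) + 2(-2) - 12 = -24
U[4] = -2(-24) + 2(4) - 16 = 40
U[5] = -2(40) + 2(-24) - 20 = -148
U[6] = -2(-148) + 2(40) - 24 = 352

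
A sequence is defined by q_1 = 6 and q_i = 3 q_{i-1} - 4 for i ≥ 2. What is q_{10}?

q_2 = 3(6) - 4 = 14
q_3 = 3(14) - 4 = 38
q_4 = 3(38) - 4 = 110
q_5 = 3(110) - 4 = 326
q_6 = 3(326) - 4 = 974
q_7 = 3(974) - 4 = 2918
q_8 = 3(2918) - 4 = 8750
q_9 = 3(8750) - 4 = 26246
q_{10} = 3(26246) - 4 = 78734

78734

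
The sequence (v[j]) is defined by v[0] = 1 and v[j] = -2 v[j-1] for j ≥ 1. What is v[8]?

v[1] = -2*1 = -2
v[2] = -2*(-2) = 4
v[3] = -2*4 = -8
v[4] = -2*(-8) = 16
v[5] = -2*16 = -32
v[6] = -2*(-32) = 64
v[7] = -2*64 = -128
v[8] = -2*(-128) = 256

256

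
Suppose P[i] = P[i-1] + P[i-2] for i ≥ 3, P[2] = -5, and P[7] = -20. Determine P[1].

Let P[1] = y.
P[3] = -5 + y
P[4] = -10 + y
P[5] = -15 + 2y
P[6] = -25 + 3y
P[7] = -40 + 5y
So -40 + 5y = -20, giving y = 4.

4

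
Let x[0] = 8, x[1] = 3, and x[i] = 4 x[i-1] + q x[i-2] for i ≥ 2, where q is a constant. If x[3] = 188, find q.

4

x[2] = 12 + 8q
x[3] = 48 + 35q
So 48 + 35q = 188, giving q = 4.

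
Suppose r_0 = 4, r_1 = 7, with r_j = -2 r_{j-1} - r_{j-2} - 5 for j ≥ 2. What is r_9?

115

r_2 = -2(7) - 4 - 5 = -23
r_3 = -2(-23) - 7 - 5 = 34
r_4 = -2(34) - (-23) - 5 = -50
r_5 = -2(-50) - 34 - 5 = 61
r_6 = -2(61) - (-50) - 5 = -77
r_7 = -2(-77) - 61 - 5 = 88
r_8 = -2(88) - (-77) - 5 = -104
r_9 = -2(-104) - 88 - 5 = 115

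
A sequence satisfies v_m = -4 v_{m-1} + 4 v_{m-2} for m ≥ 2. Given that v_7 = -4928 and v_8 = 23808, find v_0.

9

Rearranging, v_{m-2} = (v_m + 4 v_{m-1}) / 4.
v_6 = (23808 + 4(-4928)) / 4 = 4096/4 = 1024
v_5 = (-4928 + 4(1024)) / 4 = -832/4 = -208
v_4 = (1024 + 4(-208)) / 4 = 192/4 = 48
v_3 = (-208 + 4(48)) / 4 = -16/4 = -4
v_2 = (48 + 4(-4)) / 4 = 32/4 = 8
v_1 = (-4 + 4(8)) / 4 = 28/4 = 7
v_0 = (8 + 4(7)) / 4 = 36/4 = 9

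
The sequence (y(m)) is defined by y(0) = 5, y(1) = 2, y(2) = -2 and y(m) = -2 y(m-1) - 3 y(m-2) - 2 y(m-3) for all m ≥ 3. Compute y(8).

y(3) = -2(-2) - 3(2) - 2(5) = -12
y(4) = -2(-12) - 3(-2) - 2(2) = 26
y(5) = -2(26) - 3(-12) - 2(-2) = -12
y(6) = -2(-12) - 3(26) - 2(-12) = -30
y(7) = -2(-30) - 3(-12) - 2(26) = 44
y(8) = -2(44) - 3(-30) - 2(-12) = 26

26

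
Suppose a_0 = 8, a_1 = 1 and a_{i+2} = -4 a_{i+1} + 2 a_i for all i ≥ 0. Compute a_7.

-18296

a_2 = -4(1) + 2(8) = 12
a_3 = -4(12) + 2(1) = -46
a_4 = -4(-46) + 2(12) = 208
a_5 = -4(208) + 2(-46) = -924
a_6 = -4(-924) + 2(208) = 4112
a_7 = -4(4112) + 2(-924) = -18296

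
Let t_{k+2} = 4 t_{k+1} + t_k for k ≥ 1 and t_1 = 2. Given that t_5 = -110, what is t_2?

Let t_2 = v.
t_3 = 2 + 4v
t_4 = 8 + 17v
t_5 = 34 + 72v
So 34 + 72v = -110, giving v = -2.

-2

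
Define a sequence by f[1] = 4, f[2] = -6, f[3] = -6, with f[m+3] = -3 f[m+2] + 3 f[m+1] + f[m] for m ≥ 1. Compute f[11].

-85686

f[4] = -3·(-6) + 3·(-6) + 4 = 4
f[5] = -3·4 + 3·(-6) + (-6) = -36
f[6] = -3·(-36) + 3·4 + (-6) = 114
f[7] = -3·114 + 3·(-36) + 4 = -446
f[8] = -3·(-446) + 3·114 + (-36) = 1644
f[9] = -3·1644 + 3·(-446) + 114 = -6156
f[10] = -3·(-6156) + 3·1644 + (-446) = 22954
f[11] = -3·22954 + 3·(-6156) + 1644 = -85686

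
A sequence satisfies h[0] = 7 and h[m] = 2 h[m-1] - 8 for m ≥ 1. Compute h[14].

The fixed point is -8/(1 - 2) = 8, so h[m] - 8 = 2(h[m-1] - 8).
Hence h[m] = -1·2^m + 8.
h[14] = -1·2^{14} + 8 = -1·16384 + 8 = -16376.

-16376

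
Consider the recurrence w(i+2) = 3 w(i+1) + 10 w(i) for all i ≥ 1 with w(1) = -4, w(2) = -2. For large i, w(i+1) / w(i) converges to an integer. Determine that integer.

5

The characteristic equation is r^2 - 3r - 10 = 0, which factors as (r - 5)(r + 2) = 0.
So the roots are 5 and -2. Since |5| > |-2| and the coefficient of 5^i is non-zero, the ratio tends to 5.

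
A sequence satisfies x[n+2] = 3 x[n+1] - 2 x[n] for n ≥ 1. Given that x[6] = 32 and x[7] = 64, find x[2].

Rearranging, x[n-2] = (x[n] - 3 x[n-1]) / -2.
x[5] = (64 - 3*32) / -2 = -32/-2 = 16
x[4] = (32 - 3*16) / -2 = -16/-2 = 8
x[3] = (16 - 3*8) / -2 = -8/-2 = 4
x[2] = (8 - 3*4) / -2 = -4/-2 = 2

2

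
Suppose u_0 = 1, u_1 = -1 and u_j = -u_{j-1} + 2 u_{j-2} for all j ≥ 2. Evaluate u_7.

-85

u_2 = -(-1) + 2*1 = 3
u_3 = -3 + 2*(-1) = -5
u_4 = -(-5) + 2*3 = 11
u_5 = -11 + 2*(-5) = -21
u_6 = -(-21) + 2*11 = 43
u_7 = -43 + 2*(-21) = -85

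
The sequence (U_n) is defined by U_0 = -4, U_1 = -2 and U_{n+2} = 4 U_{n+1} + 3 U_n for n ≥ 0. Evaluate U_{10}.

-4056308

U_2 = 4·(-2) + 3·(-4) = -20
U_3 = 4·(-20) + 3·(-2) = -86
U_4 = 4·(-86) + 3·(-20) = -404
U_5 = 4·(-404) + 3·(-86) = -1874
U_6 = 4·(-1874) + 3·(-404) = -8708
U_7 = 4·(-8708) + 3·(-1874) = -40454
U_8 = 4·(-40454) + 3·(-8708) = -187940
U_9 = 4·(-187940) + 3·(-40454) = -873122
U_{10} = 4·(-873122) + 3·(-187940) = -4056308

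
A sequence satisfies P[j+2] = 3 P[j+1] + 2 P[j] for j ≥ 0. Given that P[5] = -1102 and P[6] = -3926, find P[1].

-4

Rearranging, P[j-2] = (P[j] - 3 P[j-1]) / 2.
P[4] = (-3926 - 3(-1102)) / 2 = -620/2 = -310
P[3] = (-1102 - 3(-310)) / 2 = -172/2 = -86
P[2] = (-310 - 3(-86)) / 2 = -52/2 = -26
P[1] = (-86 - 3(-26)) / 2 = -8/2 = -4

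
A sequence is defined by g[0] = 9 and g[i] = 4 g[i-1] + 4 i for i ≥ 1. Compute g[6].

g[1] = 4*9 + 4 = 40
g[2] = 4*40 + 8 = 168
g[3] = 4*168 + 12 = 684
g[4] = 4*684 + 16 = 2752
g[5] = 4*2752 + 20 = 11028
g[6] = 4*11028 + 24 = 44136

44136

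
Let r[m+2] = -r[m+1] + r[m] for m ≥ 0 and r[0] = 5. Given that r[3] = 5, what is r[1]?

5

Let r[1] = w.
r[2] = 5 - w
r[3] = -5 + 2w
So -5 + 2w = 5, giving w = 5.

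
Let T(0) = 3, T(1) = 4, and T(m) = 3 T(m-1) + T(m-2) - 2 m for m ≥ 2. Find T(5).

309

T(2) = 3·4 + 3 - 4 = 11
T(3) = 3·11 + 4 - 6 = 31
T(4) = 3·31 + 11 - 8 = 96
T(5) = 3·96 + 31 - 10 = 309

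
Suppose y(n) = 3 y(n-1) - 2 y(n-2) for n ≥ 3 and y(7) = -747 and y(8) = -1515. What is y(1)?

9

Rearranging, y(n-2) = (y(n) - 3 y(n-1)) / -2.
y(6) = (-1515 - 3*(-747)) / -2 = 726/-2 = -363
y(5) = (-747 - 3*(-363)) / -2 = 342/-2 = -171
y(4) = (-363 - 3*(-171)) / -2 = 150/-2 = -75
y(3) = (-171 - 3*(-75)) / -2 = 54/-2 = -27
y(2) = (-75 - 3*(-27)) / -2 = 6/-2 = -3
y(1) = (-27 - 3*(-3)) / -2 = -18/-2 = 9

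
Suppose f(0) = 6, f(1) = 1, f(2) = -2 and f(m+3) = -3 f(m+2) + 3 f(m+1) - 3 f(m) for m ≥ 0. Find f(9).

f(3) = -3(-2) + 3(1) - 3(6) = -9
f(4) = -3(-9) + 3(-2) - 3(1) = 18
f(5) = -3(18) + 3(-9) - 3(-2) = -75
f(6) = -3(-75) + 3(18) - 3(-9) = 306
f(7) = -3(306) + 3(-75) - 3(18) = -1197
f(8) = -3(-1197) + 3(306) - 3(-75) = 4734
f(9) = -3(4734) + 3(-1197) - 3(306) = -18711

-18711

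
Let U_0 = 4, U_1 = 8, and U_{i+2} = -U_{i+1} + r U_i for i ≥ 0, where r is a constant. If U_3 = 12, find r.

1

U_2 = -8 + 4r
U_3 = 8 + 4r
So 8 + 4r = 12, giving r = 1.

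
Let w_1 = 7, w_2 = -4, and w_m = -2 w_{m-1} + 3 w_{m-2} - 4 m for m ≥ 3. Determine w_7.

1477

w_3 = -2·(-4) + 3·7 - 12 = 17
w_4 = -2·17 + 3·(-4) - 16 = -62
w_5 = -2·(-62) + 3·17 - 20 = 155
w_6 = -2·155 + 3·(-62) - 24 = -520
w_7 = -2·(-520) + 3·155 - 28 = 1477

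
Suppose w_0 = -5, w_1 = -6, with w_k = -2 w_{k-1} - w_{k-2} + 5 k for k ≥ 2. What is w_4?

w_2 = -2·(-6) - (-5) + 10 = 27
w_3 = -2·27 - (-6) + 15 = -33
w_4 = -2·(-33) - 27 + 20 = 59

59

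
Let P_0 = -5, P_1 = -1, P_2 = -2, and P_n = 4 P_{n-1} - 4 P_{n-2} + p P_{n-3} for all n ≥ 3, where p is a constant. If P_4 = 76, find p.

-4

P_3 = -4 - 5p
P_4 = -8 - 21p
So -8 - 21p = 76, giving p = -4.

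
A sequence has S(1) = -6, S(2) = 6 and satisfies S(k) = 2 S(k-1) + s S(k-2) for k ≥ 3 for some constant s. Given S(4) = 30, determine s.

-1

S(3) = 12 - 6s
S(4) = 24 - 6s
So 24 - 6s = 30, giving s = -1.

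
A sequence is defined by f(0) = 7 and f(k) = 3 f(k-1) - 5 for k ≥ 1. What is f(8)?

f(1) = 3*7 - 5 = 16
f(2) = 3*16 - 5 = 43
f(3) = 3*43 - 5 = 124
f(4) = 3*124 - 5 = 367
f(5) = 3*367 - 5 = 1096
f(6) = 3*1096 - 5 = 3283
f(7) = 3*3283 - 5 = 9844
f(8) = 3*9844 - 5 = 29527

29527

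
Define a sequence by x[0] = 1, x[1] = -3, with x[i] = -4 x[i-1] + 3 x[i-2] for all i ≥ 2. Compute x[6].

x[2] = -4(-3) + 3(1) = 15
x[3] = -4(15) + 3(-3) = -69
x[4] = -4(-69) + 3(15) = 321
x[5] = -4(321) + 3(-69) = -1491
x[6] = -4(-1491) + 3(321) = 6927

6927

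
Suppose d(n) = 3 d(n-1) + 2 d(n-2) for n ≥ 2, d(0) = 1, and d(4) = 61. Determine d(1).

Let d(1) = x.
d(2) = 2 + 3x
d(3) = 6 + 11x
d(4) = 22 + 39x
So 22 + 39x = 61, giving x = 1.

1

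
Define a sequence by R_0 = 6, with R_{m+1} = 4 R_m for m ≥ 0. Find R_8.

393216

R_1 = 4*6 = 24
R_2 = 4*24 = 96
R_3 = 4*96 = 384
R_4 = 4*384 = 1536
R_5 = 4*1536 = 6144
R_6 = 4*6144 = 24576
R_7 = 4*24576 = 98304
R_8 = 4*98304 = 393216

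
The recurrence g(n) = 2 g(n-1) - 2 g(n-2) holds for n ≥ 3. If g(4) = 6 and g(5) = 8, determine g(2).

Rearranging, g(n-2) = (g(n) - 2 g(n-1)) / -2.
g(3) = (8 - 2·6) / -2 = -4/-2 = 2
g(2) = (6 - 2·2) / -2 = 2/-2 = -1

-1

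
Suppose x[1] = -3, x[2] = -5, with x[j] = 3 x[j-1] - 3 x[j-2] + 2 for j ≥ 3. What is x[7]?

137

x[3] = 3*(-5) - 3*(-3) + 2 = -4
x[4] = 3*(-4) - 3*(-5) + 2 = 5
x[5] = 3*5 - 3*(-4) + 2 = 29
x[6] = 3*29 - 3*5 + 2 = 74
x[7] = 3*74 - 3*29 + 2 = 137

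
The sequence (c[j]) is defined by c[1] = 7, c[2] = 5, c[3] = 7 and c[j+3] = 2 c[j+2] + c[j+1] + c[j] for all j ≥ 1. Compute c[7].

412

c[4] = 2·7 + 5 + 7 = 26
c[5] = 2·26 + 7 + 5 = 64
c[6] = 2·64 + 26 + 7 = 161
c[7] = 2·161 + 64 + 26 = 412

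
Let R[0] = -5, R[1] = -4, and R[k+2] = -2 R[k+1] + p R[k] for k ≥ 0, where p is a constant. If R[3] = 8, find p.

4

R[2] = 8 - 5p
R[3] = -16 + 6p
So -16 + 6p = 8, giving p = 4.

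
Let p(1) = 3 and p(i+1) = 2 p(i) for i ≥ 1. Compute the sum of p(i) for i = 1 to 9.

p(2) = 2(3) = 6
p(3) = 2(6) = 12
p(4) = 2(12) = 24
p(5) = 2(24) = 48
p(6) = 2(48) = 96
p(7) = 2(96) = 192
p(8) = 2(192) = 384
p(9) = 2(384) = 768
Sum = 3 + 6 + 12 + 24 + 48 + 96 + 192 + 384 + 768 = 1533

1533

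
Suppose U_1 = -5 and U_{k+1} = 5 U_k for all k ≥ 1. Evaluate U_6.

U_2 = 5*(-5) = -25
U_3 = 5*(-25) = -125
U_4 = 5*(-125) = -625
U_5 = 5*(-625) = -3125
U_6 = 5*(-3125) = -15625

-15625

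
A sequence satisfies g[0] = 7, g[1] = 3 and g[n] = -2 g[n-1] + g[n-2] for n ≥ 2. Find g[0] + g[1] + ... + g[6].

7

g[2] = -2*3 + 7 = 1
g[3] = -2*1 + 3 = 1
g[4] = -2*1 + 1 = -1
g[5] = -2*(-1) + 1 = 3
g[6] = -2*3 + (-1) = -7
Sum = 7 + 3 + 1 + 1 + (-1) + 3 + (-7) = 7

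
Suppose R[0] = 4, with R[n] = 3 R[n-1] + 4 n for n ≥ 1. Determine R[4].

556

R[1] = 3·4 + 4 = 16
R[2] = 3·16 + 8 = 56
R[3] = 3·56 + 12 = 180
R[4] = 3·180 + 16 = 556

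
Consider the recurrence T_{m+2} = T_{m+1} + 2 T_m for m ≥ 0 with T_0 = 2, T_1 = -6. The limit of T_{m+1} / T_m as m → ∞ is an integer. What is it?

2

The characteristic equation is r^2 - r - 2 = 0, which factors as (r - 2)(r + 1) = 0.
So the roots are 2 and -1. Since |2| > |-1| and the coefficient of 2^m is non-zero, the ratio tends to 2.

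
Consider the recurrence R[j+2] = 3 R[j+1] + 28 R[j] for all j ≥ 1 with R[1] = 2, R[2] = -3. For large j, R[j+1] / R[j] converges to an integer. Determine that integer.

The characteristic equation is r^2 - 3r - 28 = 0, which factors as (r - 7)(r + 4) = 0.
So the roots are 7 and -4. Since |7| > |-4| and the coefficient of 7^j is non-zero, the ratio tends to 7.

7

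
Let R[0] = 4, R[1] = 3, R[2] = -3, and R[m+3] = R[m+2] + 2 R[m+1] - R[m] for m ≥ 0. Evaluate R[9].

-127

R[3] = (-3) + 2*3 - 4 = -1
R[4] = (-1) + 2*(-3) - 3 = -10
R[5] = (-10) + 2*(-1) - (-3) = -9
R[6] = (-9) + 2*(-10) - (-1) = -28
R[7] = (-28) + 2*(-9) - (-10) = -36
R[8] = (-36) + 2*(-28) - (-9) = -83
R[9] = (-83) + 2*(-36) - (-28) = -127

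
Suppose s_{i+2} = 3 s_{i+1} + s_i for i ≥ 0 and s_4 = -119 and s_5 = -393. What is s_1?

-3

Rearranging, s_{i-2} = s_i - 3 s_{i-1}.
s_3 = -393 - 3(-119) = -36
s_2 = -119 - 3(-36) = -11
s_1 = -36 - 3(-11) = -3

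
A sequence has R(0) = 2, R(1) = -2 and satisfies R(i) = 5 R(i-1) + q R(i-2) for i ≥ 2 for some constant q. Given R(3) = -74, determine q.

R(2) = -10 + 2q
R(3) = -50 + 8q
So -50 + 8q = -74, giving q = -3.

-3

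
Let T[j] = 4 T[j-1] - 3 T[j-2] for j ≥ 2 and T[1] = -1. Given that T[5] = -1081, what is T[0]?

Let T[0] = w.
T[2] = -4 - 3w
T[3] = -13 - 12w
T[4] = -40 - 39w
T[5] = -121 - 120w
So -121 - 120w = -1081, giving w = 8.

8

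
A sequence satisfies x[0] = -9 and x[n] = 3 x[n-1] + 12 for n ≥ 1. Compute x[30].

The fixed point is 12/(1 - 3) = -6, so x[n] + 6 = 3(x[n-1] + 6).
Hence x[n] = -3·3^n - 6.
x[30] = -3·3^{30} - 6 = -3·205891132094649 - 6 = -617673396283953.

-617673396283953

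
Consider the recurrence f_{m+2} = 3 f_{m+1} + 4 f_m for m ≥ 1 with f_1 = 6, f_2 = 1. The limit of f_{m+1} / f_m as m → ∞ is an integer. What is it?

4

The characteristic equation is r^2 - 3r - 4 = 0, which factors as (r - 4)(r + 1) = 0.
So the roots are 4 and -1. Since |4| > |-1| and the coefficient of 4^m is non-zero, the ratio tends to 4.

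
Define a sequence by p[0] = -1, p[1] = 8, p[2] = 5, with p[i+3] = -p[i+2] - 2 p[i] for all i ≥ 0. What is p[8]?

p[3] = -5 - 2·(-1) = -3
p[4] = -(-3) - 2·8 = -13
p[5] = -(-13) - 2·5 = 3
p[6] = -3 - 2·(-3) = 3
p[7] = -3 - 2·(-13) = 23
p[8] = -23 - 2·3 = -29

-29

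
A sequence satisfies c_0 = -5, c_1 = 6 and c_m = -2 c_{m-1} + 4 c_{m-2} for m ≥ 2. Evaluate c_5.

960

c_2 = -2*6 + 4*(-5) = -32
c_3 = -2*(-32) + 4*6 = 88
c_4 = -2*88 + 4*(-32) = -304
c_5 = -2*(-304) + 4*88 = 960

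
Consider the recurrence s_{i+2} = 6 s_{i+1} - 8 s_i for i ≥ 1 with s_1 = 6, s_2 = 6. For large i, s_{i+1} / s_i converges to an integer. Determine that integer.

The characteristic equation is r^2 - 6r + 8 = 0, which factors as (r - 4)(r - 2) = 0.
So the roots are 4 and 2. Since |4| > |2| and the coefficient of 4^i is non-zero, the ratio tends to 4.

4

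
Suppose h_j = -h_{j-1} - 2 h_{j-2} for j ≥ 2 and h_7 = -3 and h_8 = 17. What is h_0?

Rearranging, h_{j-2} = (h_j + h_{j-1}) / -2.
h_6 = (17 + (-3)) / -2 = 14/-2 = -7
h_5 = (-3 + (-7)) / -2 = -10/-2 = 5
h_4 = (-7 + 5) / -2 = -2/-2 = 1
h_3 = (5 + 1) / -2 = 6/-2 = -3
h_2 = (1 + (-3)) / -2 = -2/-2 = 1
h_1 = (-3 + 1) / -2 = -2/-2 = 1
h_0 = (1 + 1) / -2 = 2/-2 = -1

-1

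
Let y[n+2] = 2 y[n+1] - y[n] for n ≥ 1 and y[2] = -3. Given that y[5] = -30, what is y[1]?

Let y[1] = w.
y[3] = -6 - w
y[4] = -9 - 2w
y[5] = -12 - 3w
So -12 - 3w = -30, giving w = 6.

6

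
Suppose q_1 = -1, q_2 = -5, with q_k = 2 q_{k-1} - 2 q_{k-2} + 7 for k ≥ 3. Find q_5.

q_3 = 2·(-5) - 2·(-1) + 7 = -1
q_4 = 2·(-1) - 2·(-5) + 7 = 15
q_5 = 2·15 - 2·(-1) + 7 = 39

39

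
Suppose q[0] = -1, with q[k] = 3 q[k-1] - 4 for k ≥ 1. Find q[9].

-59047

q[1] = 3*(-1) - 4 = -7
q[2] = 3*(-7) - 4 = -25
q[3] = 3*(-25) - 4 = -79
q[4] = 3*(-79) - 4 = -241
q[5] = 3*(-241) - 4 = -727
q[6] = 3*(-727) - 4 = -2185
q[7] = 3*(-2185) - 4 = -6559
q[8] = 3*(-6559) - 4 = -19681
q[9] = 3*(-19681) - 4 = -59047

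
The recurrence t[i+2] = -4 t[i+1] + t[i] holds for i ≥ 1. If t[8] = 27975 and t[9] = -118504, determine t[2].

7

Rearranging, t[i-2] = t[i] + 4 t[i-1].
t[7] = -118504 + 4·27975 = -6604
t[6] = 27975 + 4·(-6604) = 1559
t[5] = -6604 + 4·1559 = -368
t[4] = 1559 + 4·(-368) = 87
t[3] = -368 + 4·87 = -20
t[2] = 87 + 4·(-20) = 7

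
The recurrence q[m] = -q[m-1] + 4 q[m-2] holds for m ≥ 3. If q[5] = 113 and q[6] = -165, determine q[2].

3

Rearranging, q[m-2] = (q[m] + q[m-1]) / 4.
q[4] = (-165 + 113) / 4 = -52/4 = -13
q[3] = (113 + (-13)) / 4 = 100/4 = 25
q[2] = (-13 + 25) / 4 = 12/4 = 3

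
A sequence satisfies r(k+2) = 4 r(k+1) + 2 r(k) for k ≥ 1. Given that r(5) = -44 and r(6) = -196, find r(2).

-1

Rearranging, r(k-2) = (r(k) - 4 r(k-1)) / 2.
r(4) = (-196 - 4*(-44)) / 2 = -20/2 = -10
r(3) = (-44 - 4*(-10)) / 2 = -4/2 = -2
r(2) = (-10 - 4*(-2)) / 2 = -2/2 = -1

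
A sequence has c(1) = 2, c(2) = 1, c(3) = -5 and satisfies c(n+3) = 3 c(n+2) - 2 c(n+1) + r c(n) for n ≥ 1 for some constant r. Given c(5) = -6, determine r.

c(4) = -17 + 2r
c(5) = -41 + 7r
So -41 + 7r = -6, giving r = 5.

5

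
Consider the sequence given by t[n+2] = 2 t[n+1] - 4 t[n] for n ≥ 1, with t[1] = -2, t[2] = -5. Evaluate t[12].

t[3] = 2*(-5) - 4*(-2) = -2
t[4] = 2*(-2) - 4*(-5) = 16
t[5] = 2*16 - 4*(-2) = 40
t[6] = 2*40 - 4*16 = 16
t[7] = 2*16 - 4*40 = -128
t[8] = 2*(-128) - 4*16 = -320
t[9] = 2*(-320) - 4*(-128) = -128
t[10] = 2*(-128) - 4*(-320) = 1024
t[11] = 2*1024 - 4*(-128) = 2560
t[12] = 2*2560 - 4*1024 = 1024

1024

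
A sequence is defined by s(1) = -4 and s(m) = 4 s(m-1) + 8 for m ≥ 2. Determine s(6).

-1368

s(2) = 4*(-4) + 8 = -8
s(3) = 4*(-8) + 8 = -24
s(4) = 4*(-24) + 8 = -88
s(5) = 4*(-88) + 8 = -344
s(6) = 4*(-344) + 8 = -1368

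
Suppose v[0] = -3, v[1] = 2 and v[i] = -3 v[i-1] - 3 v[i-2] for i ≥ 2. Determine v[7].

v[2] = -3*2 - 3*(-3) = 3
v[3] = -3*3 - 3*2 = -15
v[4] = -3*(-15) - 3*3 = 36
v[5] = -3*36 - 3*(-15) = -63
v[6] = -3*(-63) - 3*36 = 81
v[7] = -3*81 - 3*(-63) = -54

-54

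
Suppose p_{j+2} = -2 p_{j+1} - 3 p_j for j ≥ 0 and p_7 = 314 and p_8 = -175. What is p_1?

8

Rearranging, p_{j-2} = (p_j + 2 p_{j-1}) / -3.
p_6 = (-175 + 2*314) / -3 = 453/-3 = -151
p_5 = (314 + 2*(-151)) / -3 = 12/-3 = -4
p_4 = (-151 + 2*(-4)) / -3 = -159/-3 = 53
p_3 = (-4 + 2*53) / -3 = 102/-3 = -34
p_2 = (53 + 2*(-34)) / -3 = -15/-3 = 5
p_1 = (-34 + 2*5) / -3 = -24/-3 = 8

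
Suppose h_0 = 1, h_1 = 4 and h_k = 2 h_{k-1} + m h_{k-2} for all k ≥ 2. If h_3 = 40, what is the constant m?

4

h_2 = 8 + m
h_3 = 16 + 6m
So 16 + 6m = 40, giving m = 4.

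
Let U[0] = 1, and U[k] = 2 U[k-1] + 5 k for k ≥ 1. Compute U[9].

U[1] = 2*1 + 5 = 7
U[2] = 2*7 + 10 = 24
U[3] = 2*24 + 15 = 63
U[4] = 2*63 + 20 = 146
U[5] = 2*146 + 25 = 317
U[6] = 2*317 + 30 = 664
U[7] = 2*664 + 35 = 1363
U[8] = 2*1363 + 40 = 2766
U[9] = 2*2766 + 45 = 5577

5577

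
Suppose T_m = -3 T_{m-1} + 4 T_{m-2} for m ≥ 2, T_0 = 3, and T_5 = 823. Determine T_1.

Let T_1 = v.
T_2 = 12 - 3v
T_3 = -36 + 13v
T_4 = 156 - 51v
T_5 = -612 + 205v
So -612 + 205v = 823, giving v = 7.

7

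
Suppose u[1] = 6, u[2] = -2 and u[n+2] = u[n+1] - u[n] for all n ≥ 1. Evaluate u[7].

6

u[3] = (-2) - 6 = -8
u[4] = (-8) - (-2) = -6
u[5] = (-6) - (-8) = 2
u[6] = 2 - (-6) = 8
u[7] = 8 - 2 = 6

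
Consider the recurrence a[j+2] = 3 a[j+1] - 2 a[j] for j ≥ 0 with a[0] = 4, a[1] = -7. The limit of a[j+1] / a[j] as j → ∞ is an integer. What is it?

The characteristic equation is r^2 - 3r + 2 = 0, which factors as (r - 2)(r - 1) = 0.
So the roots are 2 and 1. Since |2| > |1| and the coefficient of 2^j is non-zero, the ratio tends to 2.

2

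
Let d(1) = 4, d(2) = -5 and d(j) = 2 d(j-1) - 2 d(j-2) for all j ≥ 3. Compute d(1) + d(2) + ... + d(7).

31

d(3) = 2·(-5) - 2·4 = -18
d(4) = 2·(-18) - 2·(-5) = -26
d(5) = 2·(-26) - 2·(-18) = -16
d(6) = 2·(-16) - 2·(-26) = 20
d(7) = 2·20 - 2·(-16) = 72
Sum = 4 + (-5) + (-18) + (-26) + (-16) + 20 + 72 = 31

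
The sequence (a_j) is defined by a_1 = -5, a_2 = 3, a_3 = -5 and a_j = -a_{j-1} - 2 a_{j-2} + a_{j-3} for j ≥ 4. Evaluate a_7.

a_4 = -(-5) - 2*3 + (-5) = -6
a_5 = -(-6) - 2*(-5) + 3 = 19
a_6 = -19 - 2*(-6) + (-5) = -12
a_7 = -(-12) - 2*19 + (-6) = -32

-32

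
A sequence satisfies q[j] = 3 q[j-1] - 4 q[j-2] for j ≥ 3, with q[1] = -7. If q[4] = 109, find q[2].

5

Let q[2] = y.
q[3] = 28 + 3y
q[4] = 84 + 5y
So 84 + 5y = 109, giving y = 5.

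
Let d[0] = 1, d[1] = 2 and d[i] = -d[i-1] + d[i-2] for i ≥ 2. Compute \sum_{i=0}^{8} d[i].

d[2] = -2 + 1 = -1
d[3] = -(-1) + 2 = 3
d[4] = -3 + (-1) = -4
d[5] = -(-4) + 3 = 7
d[6] = -7 + (-4) = -11
d[7] = -(-11) + 7 = 18
d[8] = -18 + (-11) = -29
Sum = 1 + 2 + (-1) + 3 + (-4) + 7 + (-11) + 18 + (-29) = -14

-14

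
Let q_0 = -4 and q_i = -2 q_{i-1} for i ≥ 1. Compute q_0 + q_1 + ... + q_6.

q_1 = -2·(-4) = 8
q_2 = -2·8 = -16
q_3 = -2·(-16) = 32
q_4 = -2·32 = -64
q_5 = -2·(-64) = 128
q_6 = -2·128 = -256
Sum = (-4) + 8 + (-16) + 32 + (-64) + 128 + (-256) = -172

-172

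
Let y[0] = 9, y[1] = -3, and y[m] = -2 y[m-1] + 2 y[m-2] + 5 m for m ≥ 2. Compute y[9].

-29117

y[2] = -2(-3) + 2(9) + 10 = 34
y[3] = -2(34) + 2(-3) + 15 = -59
y[4] = -2(-59) + 2(34) + 20 = 206
y[5] = -2(206) + 2(-59) + 25 = -505
y[6] = -2(-505) + 2(206) + 30 = 1452
y[7] = -2(1452) + 2(-505) + 35 = -3879
y[8] = -2(-3879) + 2(1452) + 40 = 10702
y[9] = -2(10702) + 2(-3879) + 45 = -29117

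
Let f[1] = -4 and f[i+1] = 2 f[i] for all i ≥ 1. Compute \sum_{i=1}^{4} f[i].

-60

f[2] = 2*(-4) = -8
f[3] = 2*(-8) = -16
f[4] = 2*(-16) = -32
Sum = (-4) + (-8) + (-16) + (-32) = -60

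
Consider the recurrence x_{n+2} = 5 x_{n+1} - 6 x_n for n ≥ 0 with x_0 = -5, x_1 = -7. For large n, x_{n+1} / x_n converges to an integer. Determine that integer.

The characteristic equation is r^2 - 5r + 6 = 0, which factors as (r - 3)(r - 2) = 0.
So the roots are 3 and 2. Since |3| > |2| and the coefficient of 3^n is non-zero, the ratio tends to 3.

3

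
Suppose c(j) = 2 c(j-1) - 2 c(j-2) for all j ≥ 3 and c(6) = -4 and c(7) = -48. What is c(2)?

1

Rearranging, c(j-2) = (c(j) - 2 c(j-1)) / -2.
c(5) = (-48 - 2·(-4)) / -2 = -40/-2 = 20
c(4) = (-4 - 2·20) / -2 = -44/-2 = 22
c(3) = (20 - 2·22) / -2 = -24/-2 = 12
c(2) = (22 - 2·12) / -2 = -2/-2 = 1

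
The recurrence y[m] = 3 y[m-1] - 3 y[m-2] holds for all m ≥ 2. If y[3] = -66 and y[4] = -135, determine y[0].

8

Rearranging, y[m-2] = (y[m] - 3 y[m-1]) / -3.
y[2] = (-135 - 3*(-66)) / -3 = 63/-3 = -21
y[1] = (-66 - 3*(-21)) / -3 = -3/-3 = 1
y[0] = (-21 - 3*1) / -3 = -24/-3 = 8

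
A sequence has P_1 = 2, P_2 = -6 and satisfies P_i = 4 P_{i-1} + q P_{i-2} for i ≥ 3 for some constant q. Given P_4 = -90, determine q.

P_3 = -24 + 2q
P_4 = -96 + 2q
So -96 + 2q = -90, giving q = 3.

3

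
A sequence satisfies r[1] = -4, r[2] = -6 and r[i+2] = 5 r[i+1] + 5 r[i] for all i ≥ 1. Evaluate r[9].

-1936250

r[3] = 5(-6) + 5(-4) = -50
r[4] = 5(-50) + 5(-6) = -280
r[5] = 5(-280) + 5(-50) = -1650
r[6] = 5(-1650) + 5(-280) = -9650
r[7] = 5(-9650) + 5(-1650) = -56500
r[8] = 5(-56500) + 5(-9650) = -330750
r[9] = 5(-330750) + 5(-56500) = -1936250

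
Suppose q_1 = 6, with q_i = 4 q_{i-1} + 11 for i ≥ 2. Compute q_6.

q_2 = 4*6 + 11 = 35
q_3 = 4*35 + 11 = 151
q_4 = 4*151 + 11 = 615
q_5 = 4*615 + 11 = 2471
q_6 = 4*2471 + 11 = 9895

9895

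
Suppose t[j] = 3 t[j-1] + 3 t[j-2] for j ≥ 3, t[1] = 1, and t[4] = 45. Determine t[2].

Let t[2] = z.
t[3] = 3 + 3z
t[4] = 9 + 12z
So 9 + 12z = 45, giving z = 3.

3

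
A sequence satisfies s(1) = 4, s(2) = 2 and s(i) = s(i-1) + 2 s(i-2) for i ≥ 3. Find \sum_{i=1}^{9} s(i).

s(3) = 2 + 2(4) = 10
s(4) = 10 + 2(2) = 14
s(5) = 14 + 2(10) = 34
s(6) = 34 + 2(14) = 62
s(7) = 62 + 2(34) = 130
s(8) = 130 + 2(62) = 254
s(9) = 254 + 2(130) = 514
Sum = 4 + 2 + 10 + 14 + 34 + 62 + 130 + 254 + 514 = 1024

1024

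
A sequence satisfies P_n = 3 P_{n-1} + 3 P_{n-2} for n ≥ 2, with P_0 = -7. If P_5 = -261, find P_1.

4

Let P_1 = y.
P_2 = -21 + 3y
P_3 = -63 + 12y
P_4 = -252 + 45y
P_5 = -945 + 171y
So -945 + 171y = -261, giving y = 4.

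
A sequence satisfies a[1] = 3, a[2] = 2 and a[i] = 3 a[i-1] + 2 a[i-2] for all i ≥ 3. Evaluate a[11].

a[3] = 3·2 + 2·3 = 12
a[4] = 3·12 + 2·2 = 40
a[5] = 3·40 + 2·12 = 144
a[6] = 3·144 + 2·40 = 512
a[7] = 3·512 + 2·144 = 1824
a[8] = 3·1824 + 2·512 = 6496
a[9] = 3·6496 + 2·1824 = 23136
a[10] = 3·23136 + 2·6496 = 82400
a[11] = 3·82400 + 2·23136 = 293472

293472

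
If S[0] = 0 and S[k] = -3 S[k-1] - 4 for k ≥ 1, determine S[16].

43046720

The fixed point is -4/(1 + 3) = -1, so S[k] + 1 = -3(S[k-1] + 1).
Hence S[k] = 1·(-3)^k - 1.
S[16] = 1·(-3)^{16} - 1 = 1·43046721 - 1 = 43046720.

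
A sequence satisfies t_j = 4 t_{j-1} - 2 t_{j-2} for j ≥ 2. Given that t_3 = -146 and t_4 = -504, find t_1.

-7

Rearranging, t_{j-2} = (t_j - 4 t_{j-1}) / -2.
t_2 = (-504 - 4·(-146)) / -2 = 80/-2 = -40
t_1 = (-146 - 4·(-40)) / -2 = 14/-2 = -7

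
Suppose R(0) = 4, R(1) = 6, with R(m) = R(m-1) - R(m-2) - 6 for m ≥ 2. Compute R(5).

R(2) = 6 - 4 - 6 = -4
R(3) = (-4) - 6 - 6 = -16
R(4) = (-16) - (-4) - 6 = -18
R(5) = (-18) - (-16) - 6 = -8

-8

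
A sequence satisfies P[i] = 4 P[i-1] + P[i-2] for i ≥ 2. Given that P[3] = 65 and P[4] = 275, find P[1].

Rearranging, P[i-2] = P[i] - 4 P[i-1].
P[2] = 275 - 4·65 = 15
P[1] = 65 - 4·15 = 5

5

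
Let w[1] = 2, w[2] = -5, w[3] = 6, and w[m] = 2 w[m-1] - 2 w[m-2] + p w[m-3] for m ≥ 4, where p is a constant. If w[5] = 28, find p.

w[4] = 22 + 2p
w[5] = 32 - p
So 32 - p = 28, giving p = 4.

4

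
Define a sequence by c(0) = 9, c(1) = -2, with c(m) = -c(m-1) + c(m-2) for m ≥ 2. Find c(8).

159

c(2) = -(-2) + 9 = 11
c(3) = -11 + (-2) = -13
c(4) = -(-13) + 11 = 24
c(5) = -24 + (-13) = -37
c(6) = -(-37) + 24 = 61
c(7) = -61 + (-37) = -98
c(8) = -(-98) + 61 = 159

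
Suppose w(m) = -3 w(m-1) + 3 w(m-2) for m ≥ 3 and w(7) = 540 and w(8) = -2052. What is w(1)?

-4

Rearranging, w(m-2) = (w(m) + 3 w(m-1)) / 3.
w(6) = (-2052 + 3·540) / 3 = -432/3 = -144
w(5) = (540 + 3·(-144)) / 3 = 108/3 = 36
w(4) = (-144 + 3·36) / 3 = -36/3 = -12
w(3) = (36 + 3·(-12)) / 3 = 0/3 = 0
w(2) = (-12 + 3·0) / 3 = -12/3 = -4
w(1) = (0 + 3·(-4)) / 3 = -12/3 = -4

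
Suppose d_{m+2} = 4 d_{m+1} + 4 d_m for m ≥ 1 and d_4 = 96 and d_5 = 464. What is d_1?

Rearranging, d_{m-2} = (d_m - 4 d_{m-1}) / 4.
d_3 = (464 - 4(96)) / 4 = 80/4 = 20
d_2 = (96 - 4(20)) / 4 = 16/4 = 4
d_1 = (20 - 4(4)) / 4 = 4/4 = 1

1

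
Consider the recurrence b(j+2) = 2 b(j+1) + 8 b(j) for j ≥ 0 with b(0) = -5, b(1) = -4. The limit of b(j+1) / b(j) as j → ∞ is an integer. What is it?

4

The characteristic equation is r^2 - 2r - 8 = 0, which factors as (r - 4)(r + 2) = 0.
So the roots are 4 and -2. Since |4| > |-2| and the coefficient of 4^j is non-zero, the ratio tends to 4.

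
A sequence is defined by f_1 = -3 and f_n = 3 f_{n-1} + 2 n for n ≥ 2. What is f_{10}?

f_2 = 3*(-3) + 4 = -5
f_3 = 3*(-5) + 6 = -9
f_4 = 3*(-9) + 8 = -19
f_5 = 3*(-19) + 10 = -47
f_6 = 3*(-47) + 12 = -129
f_7 = 3*(-129) + 14 = -373
f_8 = 3*(-373) + 16 = -1103
f_9 = 3*(-1103) + 18 = -3291
f_{10} = 3*(-3291) + 20 = -9853

-9853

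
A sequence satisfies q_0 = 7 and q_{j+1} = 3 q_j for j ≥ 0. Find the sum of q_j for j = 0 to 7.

q_1 = 3*7 = 21
q_2 = 3*21 = 63
q_3 = 3*63 = 189
q_4 = 3*189 = 567
q_5 = 3*567 = 1701
q_6 = 3*1701 = 5103
q_7 = 3*5103 = 15309
Sum = 7 + 21 + 63 + 189 + 567 + 1701 + 5103 + 15309 = 22960

22960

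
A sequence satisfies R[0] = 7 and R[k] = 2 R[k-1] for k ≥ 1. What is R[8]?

1792

R[1] = 2*7 = 14
R[2] = 2*14 = 28
R[3] = 2*28 = 56
R[4] = 2*56 = 112
R[5] = 2*112 = 224
R[6] = 2*224 = 448
R[7] = 2*448 = 896
R[8] = 2*896 = 1792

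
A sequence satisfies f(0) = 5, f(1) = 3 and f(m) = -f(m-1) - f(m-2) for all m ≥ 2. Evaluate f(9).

5

f(2) = -3 - 5 = -8
f(3) = -(-8) - 3 = 5
f(4) = -5 - (-8) = 3
f(5) = -3 - 5 = -8
f(6) = -(-8) - 3 = 5
f(7) = -5 - (-8) = 3
f(8) = -3 - 5 = -8
f(9) = -(-8) - 3 = 5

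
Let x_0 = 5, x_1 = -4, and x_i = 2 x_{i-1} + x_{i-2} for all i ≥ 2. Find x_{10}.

x_2 = 2*(-4) + 5 = -3
x_3 = 2*(-3) + (-4) = -10
x_4 = 2*(-10) + (-3) = -23
x_5 = 2*(-23) + (-10) = -56
x_6 = 2*(-56) + (-23) = -135
x_7 = 2*(-135) + (-56) = -326
x_8 = 2*(-326) + (-135) = -787
x_9 = 2*(-787) + (-326) = -1900
x_{10} = 2*(-1900) + (-787) = -4587

-4587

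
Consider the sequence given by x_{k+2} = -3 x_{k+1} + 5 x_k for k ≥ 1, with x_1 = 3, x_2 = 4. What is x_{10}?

x_3 = -3·4 + 5·3 = 3
x_4 = -3·3 + 5·4 = 11
x_5 = -3·11 + 5·3 = -18
x_6 = -3·(-18) + 5·11 = 109
x_7 = -3·109 + 5·(-18) = -417
x_8 = -3·(-417) + 5·109 = 1796
x_9 = -3·1796 + 5·(-417) = -7473
x_{10} = -3·(-7473) + 5·1796 = 31399

31399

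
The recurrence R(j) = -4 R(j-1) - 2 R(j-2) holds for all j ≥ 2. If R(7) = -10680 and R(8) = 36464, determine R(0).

-1

Rearranging, R(j-2) = (R(j) + 4 R(j-1)) / -2.
R(6) = (36464 + 4·(-10680)) / -2 = -6256/-2 = 3128
R(5) = (-10680 + 4·3128) / -2 = 1832/-2 = -916
R(4) = (3128 + 4·(-916)) / -2 = -536/-2 = 268
R(3) = (-916 + 4·268) / -2 = 156/-2 = -78
R(2) = (268 + 4·(-78)) / -2 = -44/-2 = 22
R(1) = (-78 + 4·22) / -2 = 10/-2 = -5
R(0) = (22 + 4·(-5)) / -2 = 2/-2 = -1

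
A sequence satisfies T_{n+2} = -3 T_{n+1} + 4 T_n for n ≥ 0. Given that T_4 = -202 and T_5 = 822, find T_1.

6

Rearranging, T_{n-2} = (T_n + 3 T_{n-1}) / 4.
T_3 = (822 + 3(-202)) / 4 = 216/4 = 54
T_2 = (-202 + 3(54)) / 4 = -40/4 = -10
T_1 = (54 + 3(-10)) / 4 = 24/4 = 6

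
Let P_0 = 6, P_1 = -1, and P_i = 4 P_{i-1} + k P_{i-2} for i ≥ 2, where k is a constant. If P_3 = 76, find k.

4

P_2 = -4 + 6k
P_3 = -16 + 23k
So -16 + 23k = 76, giving k = 4.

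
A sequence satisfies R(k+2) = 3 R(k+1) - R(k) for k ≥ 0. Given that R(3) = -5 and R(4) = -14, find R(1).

2

Rearranging, R(k-2) = -(R(k) - 3 R(k-1)).
R(2) = -(-14 - 3(-5)) = -1
R(1) = -(-5 - 3(-1)) = 2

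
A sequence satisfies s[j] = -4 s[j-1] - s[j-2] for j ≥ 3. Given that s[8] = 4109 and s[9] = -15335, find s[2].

-1

Rearranging, s[j-2] = -(s[j] + 4 s[j-1]).
s[7] = -(-15335 + 4(4109)) = -1101
s[6] = -(4109 + 4(-1101)) = 295
s[5] = -(-1101 + 4(295)) = -79
s[4] = -(295 + 4(-79)) = 21
s[3] = -(-79 + 4(21)) = -5
s[2] = -(21 + 4(-5)) = -1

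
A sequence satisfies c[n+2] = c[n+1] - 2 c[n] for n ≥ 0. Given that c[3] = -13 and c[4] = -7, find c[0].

4

Rearranging, c[n-2] = (c[n] - c[n-1]) / -2.
c[2] = (-7 - (-13)) / -2 = 6/-2 = -3
c[1] = (-13 - (-3)) / -2 = -10/-2 = 5
c[0] = (-3 - 5) / -2 = -8/-2 = 4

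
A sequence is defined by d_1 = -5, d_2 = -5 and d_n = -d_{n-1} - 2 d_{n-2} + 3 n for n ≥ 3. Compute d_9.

d_3 = -(-5) - 2*(-5) + 9 = 24
d_4 = -24 - 2*(-5) + 12 = -2
d_5 = -(-2) - 2*24 + 15 = -31
d_6 = -(-31) - 2*(-2) + 18 = 53
d_7 = -53 - 2*(-31) + 21 = 30
d_8 = -30 - 2*53 + 24 = -112
d_9 = -(-112) - 2*30 + 27 = 79

79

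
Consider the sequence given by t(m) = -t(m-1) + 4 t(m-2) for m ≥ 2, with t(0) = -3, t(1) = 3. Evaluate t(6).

t(2) = -3 + 4·(-3) = -15
t(3) = -(-15) + 4·3 = 27
t(4) = -27 + 4·(-15) = -87
t(5) = -(-87) + 4·27 = 195
t(6) = -195 + 4·(-87) = -543

-543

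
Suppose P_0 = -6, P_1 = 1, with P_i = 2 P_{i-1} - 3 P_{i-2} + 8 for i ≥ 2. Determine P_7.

-335

P_2 = 2·1 - 3·(-6) + 8 = 28
P_3 = 2·28 - 3·1 + 8 = 61
P_4 = 2·61 - 3·28 + 8 = 46
P_5 = 2·46 - 3·61 + 8 = -83
P_6 = 2·(-83) - 3·46 + 8 = -296
P_7 = 2·(-296) - 3·(-83) + 8 = -335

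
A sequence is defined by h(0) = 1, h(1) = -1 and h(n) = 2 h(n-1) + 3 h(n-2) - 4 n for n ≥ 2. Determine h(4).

-95

h(2) = 2(-1) + 3(1) - 8 = -7
h(3) = 2(-7) + 3(-1) - 12 = -29
h(4) = 2(-29) + 3(-7) - 16 = -95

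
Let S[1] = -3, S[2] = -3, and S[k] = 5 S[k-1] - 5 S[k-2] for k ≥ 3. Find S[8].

4125

S[3] = 5(-3) - 5(-3) = 0
S[4] = 5(0) - 5(-3) = 15
S[5] = 5(15) - 5(0) = 75
S[6] = 5(75) - 5(15) = 300
S[7] = 5(300) - 5(75) = 1125
S[8] = 5(1125) - 5(300) = 4125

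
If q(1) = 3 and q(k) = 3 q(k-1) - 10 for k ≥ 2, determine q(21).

The fixed point is -10/(1 - 3) = 5, so q(k) - 5 = 3(q(k-1) - 5).
Hence q(k) = -2·3^{k-1} + 5.
q(21) = -2·3^{20} + 5 = -2·3486784401 + 5 = -6973568797.

-6973568797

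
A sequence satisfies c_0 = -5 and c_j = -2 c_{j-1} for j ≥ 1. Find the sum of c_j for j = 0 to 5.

105

c_1 = -2·(-5) = 10
c_2 = -2·10 = -20
c_3 = -2·(-20) = 40
c_4 = -2·40 = -80
c_5 = -2·(-80) = 160
Sum = (-5) + 10 + (-20) + 40 + (-80) + 160 = 105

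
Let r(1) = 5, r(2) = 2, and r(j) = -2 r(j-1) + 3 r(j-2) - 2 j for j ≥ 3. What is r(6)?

r(3) = -2*2 + 3*5 - 6 = 5
r(4) = -2*5 + 3*2 - 8 = -12
r(5) = -2*(-12) + 3*5 - 10 = 29
r(6) = -2*29 + 3*(-12) - 12 = -106

-106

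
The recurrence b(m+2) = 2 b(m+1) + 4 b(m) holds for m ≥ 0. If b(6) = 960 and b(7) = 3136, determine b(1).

Rearranging, b(m-2) = (b(m) - 2 b(m-1)) / 4.
b(5) = (3136 - 2(960)) / 4 = 1216/4 = 304
b(4) = (960 - 2(304)) / 4 = 352/4 = 88
b(3) = (304 - 2(88)) / 4 = 128/4 = 32
b(2) = (88 - 2(32)) / 4 = 24/4 = 6
b(1) = (32 - 2(6)) / 4 = 20/4 = 5

5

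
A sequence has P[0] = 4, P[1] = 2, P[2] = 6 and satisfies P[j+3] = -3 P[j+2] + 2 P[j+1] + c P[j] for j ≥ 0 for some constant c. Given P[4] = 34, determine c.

P[3] = -14 + 4c
P[4] = 54 - 10c
So 54 - 10c = 34, giving c = 2.

2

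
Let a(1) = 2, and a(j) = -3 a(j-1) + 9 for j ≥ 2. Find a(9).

a(2) = -3(2) + 9 = 3
a(3) = -3(3) + 9 = 0
a(4) = -3(0) + 9 = 9
a(5) = -3(9) + 9 = -18
a(6) = -3(-18) + 9 = 63
a(7) = -3(63) + 9 = -180
a(8) = -3(-180) + 9 = 549
a(9) = -3(549) + 9 = -1638

-1638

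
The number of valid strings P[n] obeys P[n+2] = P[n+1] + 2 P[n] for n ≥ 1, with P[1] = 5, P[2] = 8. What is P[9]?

1110

P[3] = 8 + 2*5 = 18
P[4] = 18 + 2*8 = 34
P[5] = 34 + 2*18 = 70
P[6] = 70 + 2*34 = 138
P[7] = 138 + 2*70 = 278
P[8] = 278 + 2*138 = 554
P[9] = 554 + 2*278 = 1110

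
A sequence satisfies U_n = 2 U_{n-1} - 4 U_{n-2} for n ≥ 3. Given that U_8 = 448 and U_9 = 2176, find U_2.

Rearranging, U_{n-2} = (U_n - 2 U_{n-1}) / -4.
U_7 = (2176 - 2*448) / -4 = 1280/-4 = -320
U_6 = (448 - 2*(-320)) / -4 = 1088/-4 = -272
U_5 = (-320 - 2*(-272)) / -4 = 224/-4 = -56
U_4 = (-272 - 2*(-56)) / -4 = -160/-4 = 40
U_3 = (-56 - 2*40) / -4 = -136/-4 = 34
U_2 = (40 - 2*34) / -4 = -28/-4 = 7

7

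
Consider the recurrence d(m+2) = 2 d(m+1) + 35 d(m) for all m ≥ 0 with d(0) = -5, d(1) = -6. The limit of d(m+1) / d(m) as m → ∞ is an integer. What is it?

7

The characteristic equation is r^2 - 2r - 35 = 0, which factors as (r - 7)(r + 5) = 0.
So the roots are 7 and -5. Since |7| > |-5| and the coefficient of 7^m is non-zero, the ratio tends to 7.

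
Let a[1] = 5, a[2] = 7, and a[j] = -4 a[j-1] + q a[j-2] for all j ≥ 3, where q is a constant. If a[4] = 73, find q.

a[3] = -28 + 5q
a[4] = 112 - 13q
So 112 - 13q = 73, giving q = 3.

3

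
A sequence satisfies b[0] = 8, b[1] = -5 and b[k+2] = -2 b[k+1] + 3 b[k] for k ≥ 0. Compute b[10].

b[2] = -2(-5) + 3(8) = 34
b[3] = -2(34) + 3(-5) = -83
b[4] = -2(-83) + 3(34) = 268
b[5] = -2(268) + 3(-83) = -785
b[6] = -2(-785) + 3(268) = 2374
b[7] = -2(2374) + 3(-785) = -7103
b[8] = -2(-7103) + 3(2374) = 21328
b[9] = -2(21328) + 3(-7103) = -63965
b[10] = -2(-63965) + 3(21328) = 191914

191914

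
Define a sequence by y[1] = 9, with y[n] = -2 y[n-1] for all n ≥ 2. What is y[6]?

y[2] = -2*9 = -18
y[3] = -2*(-18) = 36
y[4] = -2*36 = -72
y[5] = -2*(-72) = 144
y[6] = -2*144 = -288

-288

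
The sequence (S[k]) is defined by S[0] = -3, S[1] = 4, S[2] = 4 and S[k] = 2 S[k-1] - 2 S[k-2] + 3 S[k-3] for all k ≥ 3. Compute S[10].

-86

S[3] = 2*4 - 2*4 + 3*(-3) = -9
S[4] = 2*(-9) - 2*4 + 3*4 = -14
S[5] = 2*(-14) - 2*(-9) + 3*4 = 2
S[6] = 2*2 - 2*(-14) + 3*(-9) = 5
S[7] = 2*5 - 2*2 + 3*(-14) = -36
S[8] = 2*(-36) - 2*5 + 3*2 = -76
S[9] = 2*(-76) - 2*(-36) + 3*5 = -65
S[10] = 2*(-65) - 2*(-76) + 3*(-36) = -86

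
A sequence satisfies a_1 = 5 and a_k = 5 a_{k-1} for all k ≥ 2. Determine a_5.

3125

a_2 = 5(5) = 25
a_3 = 5(25) = 125
a_4 = 5(125) = 625
a_5 = 5(625) = 3125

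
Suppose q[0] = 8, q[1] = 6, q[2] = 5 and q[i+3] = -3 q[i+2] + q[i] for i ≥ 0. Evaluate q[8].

q[3] = -3(5) + 8 = -7
q[4] = -3(-7) + 6 = 27
q[5] = -3(27) + 5 = -76
q[6] = -3(-76) + (-7) = 221
q[7] = -3(221) + 27 = -636
q[8] = -3(-636) + (-76) = 1832

1832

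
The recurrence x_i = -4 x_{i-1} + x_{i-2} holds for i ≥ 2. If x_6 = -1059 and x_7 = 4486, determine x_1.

Rearranging, x_{i-2} = x_i + 4 x_{i-1}.
x_5 = 4486 + 4(-1059) = 250
x_4 = -1059 + 4(250) = -59
x_3 = 250 + 4(-59) = 14
x_2 = -59 + 4(14) = -3
x_1 = 14 + 4(-3) = 2

2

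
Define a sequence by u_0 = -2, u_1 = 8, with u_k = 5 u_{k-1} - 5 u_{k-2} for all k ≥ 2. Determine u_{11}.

u_2 = 5(8) - 5(-2) = 50
u_3 = 5(50) - 5(8) = 210
u_4 = 5(210) - 5(50) = 800
u_5 = 5(800) - 5(210) = 2950
u_6 = 5(2950) - 5(800) = 10750
u_7 = 5(10750) - 5(2950) = 39000
u_8 = 5(39000) - 5(10750) = 141250
u_9 = 5(141250) - 5(39000) = 511250
u_{10} = 5(511250) - 5(141250) = 1850000
u_{11} = 5(1850000) - 5(511250) = 6693750

6693750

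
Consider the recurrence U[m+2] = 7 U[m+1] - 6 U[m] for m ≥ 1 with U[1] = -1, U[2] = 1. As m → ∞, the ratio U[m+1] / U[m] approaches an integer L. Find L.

6

The characteristic equation is r^2 - 7r + 6 = 0, which factors as (r - 6)(r - 1) = 0.
So the roots are 6 and 1. Since |6| > |1| and the coefficient of 6^m is non-zero, the ratio tends to 6.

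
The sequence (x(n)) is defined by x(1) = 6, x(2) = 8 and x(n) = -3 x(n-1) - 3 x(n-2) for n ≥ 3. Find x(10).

x(3) = -3·8 - 3·6 = -42
x(4) = -3·(-42) - 3·8 = 102
x(5) = -3·102 - 3·(-42) = -180
x(6) = -3·(-180) - 3·102 = 234
x(7) = -3·234 - 3·(-180) = -162
x(8) = -3·(-162) - 3·234 = -216
x(9) = -3·(-216) - 3·(-162) = 1134
x(10) = -3·1134 - 3·(-216) = -2754

-2754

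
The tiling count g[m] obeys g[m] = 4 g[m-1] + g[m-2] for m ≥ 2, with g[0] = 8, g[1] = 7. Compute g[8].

206072

g[2] = 4*7 + 8 = 36
g[3] = 4*36 + 7 = 151
g[4] = 4*151 + 36 = 640
g[5] = 4*640 + 151 = 2711
g[6] = 4*2711 + 640 = 11484
g[7] = 4*11484 + 2711 = 48647
g[8] = 4*48647 + 11484 = 206072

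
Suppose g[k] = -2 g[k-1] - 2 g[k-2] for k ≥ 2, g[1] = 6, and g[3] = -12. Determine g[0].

-6

Let g[0] = x.
g[2] = -12 - 2x
g[3] = 12 + 4x
So 12 + 4x = -12, giving x = -6.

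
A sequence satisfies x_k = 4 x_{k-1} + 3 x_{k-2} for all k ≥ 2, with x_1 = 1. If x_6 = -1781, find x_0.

-3

Let x_0 = y.
x_2 = 4 + 3y
x_3 = 19 + 12y
x_4 = 88 + 57y
x_5 = 409 + 264y
x_6 = 1900 + 1227y
So 1900 + 1227y = -1781, giving y = -3.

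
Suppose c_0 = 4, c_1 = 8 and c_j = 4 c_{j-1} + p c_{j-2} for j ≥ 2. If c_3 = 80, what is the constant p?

-2

c_2 = 32 + 4p
c_3 = 128 + 24p
So 128 + 24p = 80, giving p = -2.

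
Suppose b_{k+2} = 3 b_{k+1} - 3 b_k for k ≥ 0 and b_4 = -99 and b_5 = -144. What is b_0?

Rearranging, b_{k-2} = (b_k - 3 b_{k-1}) / -3.
b_3 = (-144 - 3*(-99)) / -3 = 153/-3 = -51
b_2 = (-99 - 3*(-51)) / -3 = 54/-3 = -18
b_1 = (-51 - 3*(-18)) / -3 = 3/-3 = -1
b_0 = (-18 - 3*(-1)) / -3 = -15/-3 = 5

5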